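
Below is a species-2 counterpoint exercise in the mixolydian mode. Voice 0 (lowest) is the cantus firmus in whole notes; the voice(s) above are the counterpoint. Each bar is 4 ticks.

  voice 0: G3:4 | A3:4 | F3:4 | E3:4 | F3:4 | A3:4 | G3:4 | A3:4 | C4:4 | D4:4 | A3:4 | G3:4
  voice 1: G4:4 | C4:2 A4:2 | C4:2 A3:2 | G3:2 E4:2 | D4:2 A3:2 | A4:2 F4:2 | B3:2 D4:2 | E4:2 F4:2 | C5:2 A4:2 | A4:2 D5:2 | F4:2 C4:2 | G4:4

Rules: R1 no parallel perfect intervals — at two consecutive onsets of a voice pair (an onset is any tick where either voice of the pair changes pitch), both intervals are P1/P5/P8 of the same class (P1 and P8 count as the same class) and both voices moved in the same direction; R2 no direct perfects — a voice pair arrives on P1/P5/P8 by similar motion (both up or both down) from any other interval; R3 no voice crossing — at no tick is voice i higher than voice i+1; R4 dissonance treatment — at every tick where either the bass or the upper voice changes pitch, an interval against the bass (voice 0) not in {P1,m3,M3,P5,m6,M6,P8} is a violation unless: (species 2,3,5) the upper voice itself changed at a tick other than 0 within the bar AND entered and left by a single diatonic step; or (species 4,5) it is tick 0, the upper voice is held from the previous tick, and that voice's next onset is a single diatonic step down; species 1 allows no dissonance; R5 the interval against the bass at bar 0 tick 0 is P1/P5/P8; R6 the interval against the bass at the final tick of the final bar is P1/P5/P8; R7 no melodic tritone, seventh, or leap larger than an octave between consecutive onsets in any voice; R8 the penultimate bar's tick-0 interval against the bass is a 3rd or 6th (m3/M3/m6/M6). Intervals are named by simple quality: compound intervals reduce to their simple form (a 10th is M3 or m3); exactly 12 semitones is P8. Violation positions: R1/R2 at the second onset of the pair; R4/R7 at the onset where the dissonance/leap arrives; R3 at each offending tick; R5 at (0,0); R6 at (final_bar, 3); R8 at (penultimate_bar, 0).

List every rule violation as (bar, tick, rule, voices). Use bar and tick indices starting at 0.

(2, 0, R2, (0, 1))
(5, 0, R2, (0, 1))
(6, 0, R7, (1,))
(7, 0, R1, (0, 1))
(8, 0, R2, (0, 1))

bar 0: v0=G3 v1=G4 downbeat P8
bar 1: v0=A3 v1=C4 downbeat m3
bar 2: v0=F3 v1=C4 downbeat P5
bar 3: v0=E3 v1=G3 downbeat m3
bar 4: v0=F3 v1=D4 downbeat M6
bar 5: v0=A3 v1=A4 downbeat P8
bar 6: v0=G3 v1=B3 downbeat M3
bar 7: v0=A3 v1=E4 downbeat P5
bar 8: v0=C4 v1=C5 downbeat P8
bar 9: v0=D4 v1=A4 downbeat P5
bar 10: v0=A3 v1=F4 downbeat m6
bar 11: v0=G3 v1=G4 downbeat P8
  -> R2 @ bar 2 tick 0 v(0, 1): A3/A4 P8 -> F3/C4 P5 similar
  -> R2 @ bar 5 tick 0 v(0, 1): F3/A3 M3 -> A3/A4 P8 similar
  -> R7 @ bar 6 tick 0 v(1,): F4->B3 leap 6st
  -> R1 @ bar 7 tick 0 v(0, 1): G3/D4 P5 -> A3/E4 P5 similar
  -> R2 @ bar 8 tick 0 v(0, 1): A3/F4 m6 -> C4/C5 P8 similar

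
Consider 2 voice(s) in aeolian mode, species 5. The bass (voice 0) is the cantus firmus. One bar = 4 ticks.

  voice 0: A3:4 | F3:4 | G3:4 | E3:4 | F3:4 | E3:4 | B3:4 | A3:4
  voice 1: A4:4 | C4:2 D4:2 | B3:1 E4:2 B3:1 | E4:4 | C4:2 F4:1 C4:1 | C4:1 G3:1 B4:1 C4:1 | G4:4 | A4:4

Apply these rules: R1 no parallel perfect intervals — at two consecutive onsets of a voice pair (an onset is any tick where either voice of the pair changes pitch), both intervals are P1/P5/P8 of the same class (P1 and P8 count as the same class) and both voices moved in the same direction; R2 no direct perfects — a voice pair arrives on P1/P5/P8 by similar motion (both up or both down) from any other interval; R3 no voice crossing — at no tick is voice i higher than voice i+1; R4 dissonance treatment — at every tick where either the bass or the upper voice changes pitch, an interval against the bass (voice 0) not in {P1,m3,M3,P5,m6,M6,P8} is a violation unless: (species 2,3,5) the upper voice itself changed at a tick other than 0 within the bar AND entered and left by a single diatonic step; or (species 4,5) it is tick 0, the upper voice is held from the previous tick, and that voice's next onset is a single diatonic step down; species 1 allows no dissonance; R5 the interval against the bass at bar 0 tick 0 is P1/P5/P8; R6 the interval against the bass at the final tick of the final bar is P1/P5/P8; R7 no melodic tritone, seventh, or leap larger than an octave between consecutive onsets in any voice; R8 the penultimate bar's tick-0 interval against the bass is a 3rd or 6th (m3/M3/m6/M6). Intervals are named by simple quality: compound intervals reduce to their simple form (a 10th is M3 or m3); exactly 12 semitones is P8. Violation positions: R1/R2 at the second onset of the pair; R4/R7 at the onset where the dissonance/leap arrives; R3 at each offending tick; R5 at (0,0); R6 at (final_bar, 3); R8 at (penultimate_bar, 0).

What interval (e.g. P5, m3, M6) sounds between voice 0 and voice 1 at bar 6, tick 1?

voice 0=B3 voice 1=G4 -> m6

m6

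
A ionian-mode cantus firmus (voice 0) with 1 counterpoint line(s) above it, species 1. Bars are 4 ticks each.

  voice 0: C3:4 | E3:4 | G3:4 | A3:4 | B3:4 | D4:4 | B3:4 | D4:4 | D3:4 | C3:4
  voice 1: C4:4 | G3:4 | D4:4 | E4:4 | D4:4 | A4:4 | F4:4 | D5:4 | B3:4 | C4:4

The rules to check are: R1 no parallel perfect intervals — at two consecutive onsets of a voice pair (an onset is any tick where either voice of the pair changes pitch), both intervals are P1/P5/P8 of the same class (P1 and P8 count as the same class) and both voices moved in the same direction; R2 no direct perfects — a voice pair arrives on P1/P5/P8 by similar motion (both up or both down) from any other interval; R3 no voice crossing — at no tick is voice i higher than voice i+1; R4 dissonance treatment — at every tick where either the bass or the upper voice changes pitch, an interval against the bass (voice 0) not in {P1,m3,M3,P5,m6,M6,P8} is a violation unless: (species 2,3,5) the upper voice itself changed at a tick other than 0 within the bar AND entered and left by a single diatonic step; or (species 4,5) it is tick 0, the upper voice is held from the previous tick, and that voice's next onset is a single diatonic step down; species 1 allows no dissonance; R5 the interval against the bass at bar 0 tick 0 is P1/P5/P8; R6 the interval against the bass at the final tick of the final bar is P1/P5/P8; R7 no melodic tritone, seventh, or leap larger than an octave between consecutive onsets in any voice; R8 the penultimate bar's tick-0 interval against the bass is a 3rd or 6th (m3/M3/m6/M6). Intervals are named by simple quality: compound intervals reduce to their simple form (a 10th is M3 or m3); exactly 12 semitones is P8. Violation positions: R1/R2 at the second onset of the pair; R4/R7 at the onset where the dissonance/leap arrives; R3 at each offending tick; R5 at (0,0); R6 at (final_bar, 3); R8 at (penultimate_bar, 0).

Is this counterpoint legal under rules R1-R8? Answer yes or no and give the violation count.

No (6 violations)

bar 0: v0=C3 v1=C4 (P8)
bar 1: v0=E3 v1=G3 (m3)
bar 2: v0=G3 v1=D4 (P5)
bar 3: v0=A3 v1=E4 (P5)
bar 4: v0=B3 v1=D4 (m3)
bar 5: v0=D4 v1=A4 (P5)
bar 6: v0=B3 v1=F4 (TT)
bar 7: v0=D4 v1=D5 (P8)
bar 8: v0=D3 v1=B3 (M6)
bar 9: v0=C3 v1=C4 (P8)
  R2 @ bar2.0: E3/G3 m3 -> G3/D4 P5 similar
  R1 @ bar3.0: G3/D4 P5 -> A3/E4 P5 similar
  R2 @ bar5.0: B3/D4 m3 -> D4/A4 P5 similar
  R4 @ bar6.0: B3/F4 TT untreated
  R2 @ bar7.0: B3/F4 TT -> D4/D5 P8 similar
  R7 @ bar8.0: D5->B3 leap 15st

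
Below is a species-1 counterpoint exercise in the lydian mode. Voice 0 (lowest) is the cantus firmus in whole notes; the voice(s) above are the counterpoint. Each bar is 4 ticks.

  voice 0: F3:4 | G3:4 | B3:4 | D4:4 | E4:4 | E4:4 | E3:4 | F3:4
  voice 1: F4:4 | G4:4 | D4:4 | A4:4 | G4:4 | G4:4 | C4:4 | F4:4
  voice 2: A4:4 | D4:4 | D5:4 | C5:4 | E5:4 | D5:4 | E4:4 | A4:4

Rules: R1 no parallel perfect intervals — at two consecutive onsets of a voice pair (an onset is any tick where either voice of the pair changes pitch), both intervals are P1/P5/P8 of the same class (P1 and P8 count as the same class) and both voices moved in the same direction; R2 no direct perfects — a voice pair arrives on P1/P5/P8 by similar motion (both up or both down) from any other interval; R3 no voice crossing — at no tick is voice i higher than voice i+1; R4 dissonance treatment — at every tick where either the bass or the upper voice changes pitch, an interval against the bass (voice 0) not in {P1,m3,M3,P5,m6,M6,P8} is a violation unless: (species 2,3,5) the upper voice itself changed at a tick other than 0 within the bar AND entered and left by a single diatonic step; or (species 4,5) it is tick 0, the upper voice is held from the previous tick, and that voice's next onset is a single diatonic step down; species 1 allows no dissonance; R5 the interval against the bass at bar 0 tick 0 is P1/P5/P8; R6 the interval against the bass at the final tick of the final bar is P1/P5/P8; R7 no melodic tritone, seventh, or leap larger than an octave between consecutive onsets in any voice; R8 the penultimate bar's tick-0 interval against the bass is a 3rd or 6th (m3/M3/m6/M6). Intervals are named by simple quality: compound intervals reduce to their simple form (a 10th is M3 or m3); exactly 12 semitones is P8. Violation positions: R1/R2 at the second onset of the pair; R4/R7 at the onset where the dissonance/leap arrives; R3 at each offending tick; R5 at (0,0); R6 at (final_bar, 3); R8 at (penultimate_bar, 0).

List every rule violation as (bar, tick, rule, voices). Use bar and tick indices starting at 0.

(0, 0, R5, (0, 2))
(1, 0, R1, (0, 1))
(1, 0, R3, (1, 2))
(1, 1, R3, (1, 2))
(1, 2, R3, (1, 2))
(1, 3, R3, (1, 2))
(3, 0, R2, (0, 1))
(3, 0, R4, (0, 2))
(4, 0, R2, (0, 2))
(5, 0, R4, (0, 2))
(6, 0, R2, (0, 2))
(6, 0, R7, (2,))
(6, 0, R8, (0, 2))
(7, 0, R2, (0, 1))
(7, 3, R6, (0, 2))

bar 0: v0=F3 v1=F4 v2=A4 downbeat M3
bar 1: v0=G3 v1=G4 v2=D4 downbeat P5
bar 2: v0=B3 v1=D4 v2=D5 downbeat m3
bar 3: v0=D4 v1=A4 v2=C5 downbeat m7
bar 4: v0=E4 v1=G4 v2=E5 downbeat P8
bar 5: v0=E4 v1=G4 v2=D5 downbeat m7
bar 6: v0=E3 v1=C4 v2=E4 downbeat P8
bar 7: v0=F3 v1=F4 v2=A4 downbeat M3
  -> R5 @ bar 0 tick 0 v(0, 2): opens on M3
  -> R1 @ bar 1 tick 0 v(0, 1): F3/F4 P8 -> G3/G4 P8 similar
  -> R3 @ bar 1 tick 0 v(1, 2): G4 above D4
  -> R3 @ bar 1 tick 1 v(1, 2): G4 above D4
  -> R3 @ bar 1 tick 2 v(1, 2): G4 above D4
  -> R3 @ bar 1 tick 3 v(1, 2): G4 above D4
  -> R2 @ bar 3 tick 0 v(0, 1): B3/D4 m3 -> D4/A4 P5 similar
  -> R4 @ bar 3 tick 0 v(0, 2): D4/C5 m7 untreated
  -> R2 @ bar 4 tick 0 v(0, 2): D4/C5 m7 -> E4/E5 P8 similar
  -> R4 @ bar 5 tick 0 v(0, 2): E4/D5 m7 untreated
  -> R2 @ bar 6 tick 0 v(0, 2): E4/D5 m7 -> E3/E4 P8 similar
  -> R7 @ bar 6 tick 0 v(2,): D5->E4 leap 10st
  -> R8 @ bar 6 tick 0 v(0, 2): penult P8 not 3rd/6th
  -> R2 @ bar 7 tick 0 v(0, 1): E3/C4 m6 -> F3/F4 P8 similar
  -> R6 @ bar 7 tick 3 v(0, 2): closes on M3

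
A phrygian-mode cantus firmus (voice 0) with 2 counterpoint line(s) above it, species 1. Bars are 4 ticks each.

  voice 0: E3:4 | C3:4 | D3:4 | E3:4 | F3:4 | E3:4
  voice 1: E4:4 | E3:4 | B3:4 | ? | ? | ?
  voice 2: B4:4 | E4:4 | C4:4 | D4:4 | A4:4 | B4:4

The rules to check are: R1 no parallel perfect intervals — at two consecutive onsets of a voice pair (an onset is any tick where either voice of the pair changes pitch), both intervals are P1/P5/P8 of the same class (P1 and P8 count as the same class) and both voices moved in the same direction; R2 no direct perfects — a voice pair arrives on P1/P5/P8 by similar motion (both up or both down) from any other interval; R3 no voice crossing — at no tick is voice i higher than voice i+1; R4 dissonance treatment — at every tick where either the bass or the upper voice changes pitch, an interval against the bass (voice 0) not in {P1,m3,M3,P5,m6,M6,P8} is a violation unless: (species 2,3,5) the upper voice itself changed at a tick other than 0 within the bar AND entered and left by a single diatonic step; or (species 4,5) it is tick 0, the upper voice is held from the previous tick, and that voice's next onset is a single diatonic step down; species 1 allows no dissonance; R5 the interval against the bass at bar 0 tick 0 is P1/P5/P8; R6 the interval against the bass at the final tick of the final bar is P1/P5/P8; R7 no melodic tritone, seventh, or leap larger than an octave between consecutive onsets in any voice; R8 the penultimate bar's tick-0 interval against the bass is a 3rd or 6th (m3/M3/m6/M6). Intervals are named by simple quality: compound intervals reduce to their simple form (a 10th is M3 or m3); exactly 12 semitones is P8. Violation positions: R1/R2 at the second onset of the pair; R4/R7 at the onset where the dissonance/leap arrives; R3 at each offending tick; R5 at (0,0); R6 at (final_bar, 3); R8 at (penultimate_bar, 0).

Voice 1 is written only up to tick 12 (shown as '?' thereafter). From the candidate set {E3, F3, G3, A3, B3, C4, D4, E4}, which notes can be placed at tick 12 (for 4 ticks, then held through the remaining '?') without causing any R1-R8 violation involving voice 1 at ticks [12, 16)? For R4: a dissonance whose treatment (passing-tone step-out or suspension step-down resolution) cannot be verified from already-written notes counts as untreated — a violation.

{B3, C4, E3, G3}

E3: legal
F3: violates R4,R7
G3: legal
A3: violates R4
B3: legal
C4: legal
D4: violates R2,R4
E4: violates R2,R3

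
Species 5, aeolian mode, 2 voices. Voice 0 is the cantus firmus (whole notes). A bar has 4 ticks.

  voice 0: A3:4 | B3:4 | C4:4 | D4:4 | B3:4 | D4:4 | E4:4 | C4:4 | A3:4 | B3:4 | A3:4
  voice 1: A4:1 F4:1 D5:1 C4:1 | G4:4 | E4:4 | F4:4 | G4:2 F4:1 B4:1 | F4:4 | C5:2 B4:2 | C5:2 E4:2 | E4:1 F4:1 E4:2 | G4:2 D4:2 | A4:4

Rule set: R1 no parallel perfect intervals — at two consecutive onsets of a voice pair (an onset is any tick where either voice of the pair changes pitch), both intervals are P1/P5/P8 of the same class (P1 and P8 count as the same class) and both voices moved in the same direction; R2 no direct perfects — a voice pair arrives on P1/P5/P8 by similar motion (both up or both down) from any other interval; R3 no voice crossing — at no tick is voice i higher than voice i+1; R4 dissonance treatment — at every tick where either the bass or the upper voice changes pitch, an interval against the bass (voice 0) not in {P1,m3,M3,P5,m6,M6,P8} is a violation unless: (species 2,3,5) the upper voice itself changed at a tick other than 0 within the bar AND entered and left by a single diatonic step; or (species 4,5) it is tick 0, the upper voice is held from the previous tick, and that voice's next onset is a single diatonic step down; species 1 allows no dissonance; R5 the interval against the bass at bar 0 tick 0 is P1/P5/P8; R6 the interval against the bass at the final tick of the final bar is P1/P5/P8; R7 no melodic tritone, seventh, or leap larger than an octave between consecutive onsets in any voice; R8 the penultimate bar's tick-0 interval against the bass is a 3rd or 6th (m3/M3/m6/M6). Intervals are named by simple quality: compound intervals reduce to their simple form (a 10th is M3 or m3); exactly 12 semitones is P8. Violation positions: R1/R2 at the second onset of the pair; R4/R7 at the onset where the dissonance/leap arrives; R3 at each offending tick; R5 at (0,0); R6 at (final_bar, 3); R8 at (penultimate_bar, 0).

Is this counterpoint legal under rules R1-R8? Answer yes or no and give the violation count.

No (5 violations)

bar 0: v0=A3 v1=A4 (P8)
bar 1: v0=B3 v1=G4 (m6)
bar 2: v0=C4 v1=E4 (M3)
bar 3: v0=D4 v1=F4 (m3)
bar 4: v0=B3 v1=G4 (m6)
bar 5: v0=D4 v1=F4 (m3)
bar 6: v0=E4 v1=C5 (m6)
bar 7: v0=C4 v1=C5 (P8)
bar 8: v0=A3 v1=E4 (P5)
bar 9: v0=B3 v1=G4 (m6)
bar 10: v0=A3 v1=A4 (P8)
  R4 @ bar0.2: A3/D5 P4 untreated
  R7 @ bar0.3: D5->C4 leap 14st
  R4 @ bar4.2: B3/F4 TT untreated
  R7 @ bar4.3: F4->B4 leap 6st
  R7 @ bar5.0: B4->F4 leap 6st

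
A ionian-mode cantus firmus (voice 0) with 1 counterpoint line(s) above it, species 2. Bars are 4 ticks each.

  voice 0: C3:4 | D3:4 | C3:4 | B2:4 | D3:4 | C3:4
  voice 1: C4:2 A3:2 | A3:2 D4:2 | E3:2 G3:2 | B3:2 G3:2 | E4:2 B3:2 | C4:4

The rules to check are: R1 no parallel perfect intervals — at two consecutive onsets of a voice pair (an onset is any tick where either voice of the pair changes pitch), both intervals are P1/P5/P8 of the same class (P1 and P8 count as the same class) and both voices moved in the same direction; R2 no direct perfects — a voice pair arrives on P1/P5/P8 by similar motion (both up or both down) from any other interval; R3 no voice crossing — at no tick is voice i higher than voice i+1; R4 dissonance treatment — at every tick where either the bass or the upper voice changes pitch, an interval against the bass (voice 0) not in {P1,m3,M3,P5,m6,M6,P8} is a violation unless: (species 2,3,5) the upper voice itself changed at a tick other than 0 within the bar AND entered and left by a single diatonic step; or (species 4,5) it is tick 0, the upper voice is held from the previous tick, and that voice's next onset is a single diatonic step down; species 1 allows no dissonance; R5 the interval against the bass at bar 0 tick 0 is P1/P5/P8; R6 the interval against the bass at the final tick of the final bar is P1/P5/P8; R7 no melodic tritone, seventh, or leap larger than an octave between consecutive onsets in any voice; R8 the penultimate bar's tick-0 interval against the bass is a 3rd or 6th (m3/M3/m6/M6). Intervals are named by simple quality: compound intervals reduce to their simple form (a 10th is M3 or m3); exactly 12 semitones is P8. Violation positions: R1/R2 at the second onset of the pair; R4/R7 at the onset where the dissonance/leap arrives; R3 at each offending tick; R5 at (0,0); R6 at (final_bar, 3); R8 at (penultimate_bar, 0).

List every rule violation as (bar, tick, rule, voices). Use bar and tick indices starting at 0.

(2, 0, R7, (1,))
(4, 0, R4, (0, 1))
(4, 0, R8, (0, 1))

bar 0: v0=C3 v1=C4 downbeat P8
bar 1: v0=D3 v1=A3 downbeat P5
bar 2: v0=C3 v1=E3 downbeat M3
bar 3: v0=B2 v1=B3 downbeat P8
bar 4: v0=D3 v1=E4 downbeat M2
bar 5: v0=C3 v1=C4 downbeat P8
  -> R7 @ bar 2 tick 0 v(1,): D4->E3 leap 10st
  -> R4 @ bar 4 tick 0 v(0, 1): D3/E4 M2 untreated
  -> R8 @ bar 4 tick 0 v(0, 1): penult M2 not 3rd/6th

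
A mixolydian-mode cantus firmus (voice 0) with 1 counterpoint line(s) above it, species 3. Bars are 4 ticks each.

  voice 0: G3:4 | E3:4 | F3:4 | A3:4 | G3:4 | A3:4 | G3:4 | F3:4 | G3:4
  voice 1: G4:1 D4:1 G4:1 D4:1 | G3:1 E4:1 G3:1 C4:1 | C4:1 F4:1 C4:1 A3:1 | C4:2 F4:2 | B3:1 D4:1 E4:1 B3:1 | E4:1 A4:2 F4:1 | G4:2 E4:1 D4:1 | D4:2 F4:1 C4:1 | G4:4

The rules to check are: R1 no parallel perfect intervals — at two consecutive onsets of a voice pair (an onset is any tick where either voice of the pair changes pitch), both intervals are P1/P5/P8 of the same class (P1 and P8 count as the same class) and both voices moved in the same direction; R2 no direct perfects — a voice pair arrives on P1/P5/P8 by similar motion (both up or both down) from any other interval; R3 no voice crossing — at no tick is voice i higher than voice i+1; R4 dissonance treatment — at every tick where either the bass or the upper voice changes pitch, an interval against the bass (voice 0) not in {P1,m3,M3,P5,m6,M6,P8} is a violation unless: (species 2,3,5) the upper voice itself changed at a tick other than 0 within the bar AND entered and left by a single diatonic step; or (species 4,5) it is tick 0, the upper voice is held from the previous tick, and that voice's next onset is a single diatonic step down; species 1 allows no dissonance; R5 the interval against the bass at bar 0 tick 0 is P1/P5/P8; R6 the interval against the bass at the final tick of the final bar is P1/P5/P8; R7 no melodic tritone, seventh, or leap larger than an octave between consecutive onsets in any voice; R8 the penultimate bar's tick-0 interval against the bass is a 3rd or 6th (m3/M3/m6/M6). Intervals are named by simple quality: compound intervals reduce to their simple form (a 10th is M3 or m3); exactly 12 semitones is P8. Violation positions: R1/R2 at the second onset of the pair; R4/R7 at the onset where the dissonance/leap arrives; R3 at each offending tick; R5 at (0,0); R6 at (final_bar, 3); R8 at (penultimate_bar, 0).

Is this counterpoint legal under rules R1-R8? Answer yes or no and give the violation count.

bar 0: v0=G3 v1=G4 (P8)
bar 1: v0=E3 v1=G3 (m3)
bar 2: v0=F3 v1=C4 (P5)
bar 3: v0=A3 v1=C4 (m3)
bar 4: v0=G3 v1=B3 (M3)
bar 5: v0=A3 v1=E4 (P5)
bar 6: v0=G3 v1=G4 (P8)
bar 7: v0=F3 v1=D4 (M6)
bar 8: v0=G3 v1=G4 (P8)
  R7 @ bar4.0: F4->B3 leap 6st
  R2 @ bar5.0: G3/B3 M3 -> A3/E4 P5 similar
  R2 @ bar8.0: F3/C4 P5 -> G3/G4 P8 similar

No (3 violations)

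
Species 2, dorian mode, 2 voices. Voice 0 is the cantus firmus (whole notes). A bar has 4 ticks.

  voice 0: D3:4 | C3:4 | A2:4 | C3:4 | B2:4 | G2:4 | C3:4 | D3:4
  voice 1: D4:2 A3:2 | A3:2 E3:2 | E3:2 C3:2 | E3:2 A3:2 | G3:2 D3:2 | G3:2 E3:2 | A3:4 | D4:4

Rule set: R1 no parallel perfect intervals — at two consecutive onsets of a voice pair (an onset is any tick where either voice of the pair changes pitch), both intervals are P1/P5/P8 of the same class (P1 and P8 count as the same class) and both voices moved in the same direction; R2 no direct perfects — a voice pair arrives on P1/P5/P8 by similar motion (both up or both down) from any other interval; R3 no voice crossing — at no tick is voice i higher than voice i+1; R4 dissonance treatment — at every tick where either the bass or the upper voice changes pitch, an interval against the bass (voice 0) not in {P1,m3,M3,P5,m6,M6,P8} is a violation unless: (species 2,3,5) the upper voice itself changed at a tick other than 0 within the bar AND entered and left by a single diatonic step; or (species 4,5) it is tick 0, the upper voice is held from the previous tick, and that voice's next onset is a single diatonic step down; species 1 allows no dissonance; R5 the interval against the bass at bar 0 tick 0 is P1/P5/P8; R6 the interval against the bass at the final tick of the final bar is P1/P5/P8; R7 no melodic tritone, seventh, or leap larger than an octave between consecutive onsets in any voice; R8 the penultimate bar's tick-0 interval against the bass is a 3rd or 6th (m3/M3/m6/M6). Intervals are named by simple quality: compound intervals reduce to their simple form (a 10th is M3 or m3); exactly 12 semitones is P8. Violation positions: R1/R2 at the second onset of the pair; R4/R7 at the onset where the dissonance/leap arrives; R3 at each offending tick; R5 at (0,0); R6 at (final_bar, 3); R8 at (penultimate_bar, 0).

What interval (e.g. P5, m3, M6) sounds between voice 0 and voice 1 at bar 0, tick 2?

voice 0=D3 voice 1=A3 -> P5

P5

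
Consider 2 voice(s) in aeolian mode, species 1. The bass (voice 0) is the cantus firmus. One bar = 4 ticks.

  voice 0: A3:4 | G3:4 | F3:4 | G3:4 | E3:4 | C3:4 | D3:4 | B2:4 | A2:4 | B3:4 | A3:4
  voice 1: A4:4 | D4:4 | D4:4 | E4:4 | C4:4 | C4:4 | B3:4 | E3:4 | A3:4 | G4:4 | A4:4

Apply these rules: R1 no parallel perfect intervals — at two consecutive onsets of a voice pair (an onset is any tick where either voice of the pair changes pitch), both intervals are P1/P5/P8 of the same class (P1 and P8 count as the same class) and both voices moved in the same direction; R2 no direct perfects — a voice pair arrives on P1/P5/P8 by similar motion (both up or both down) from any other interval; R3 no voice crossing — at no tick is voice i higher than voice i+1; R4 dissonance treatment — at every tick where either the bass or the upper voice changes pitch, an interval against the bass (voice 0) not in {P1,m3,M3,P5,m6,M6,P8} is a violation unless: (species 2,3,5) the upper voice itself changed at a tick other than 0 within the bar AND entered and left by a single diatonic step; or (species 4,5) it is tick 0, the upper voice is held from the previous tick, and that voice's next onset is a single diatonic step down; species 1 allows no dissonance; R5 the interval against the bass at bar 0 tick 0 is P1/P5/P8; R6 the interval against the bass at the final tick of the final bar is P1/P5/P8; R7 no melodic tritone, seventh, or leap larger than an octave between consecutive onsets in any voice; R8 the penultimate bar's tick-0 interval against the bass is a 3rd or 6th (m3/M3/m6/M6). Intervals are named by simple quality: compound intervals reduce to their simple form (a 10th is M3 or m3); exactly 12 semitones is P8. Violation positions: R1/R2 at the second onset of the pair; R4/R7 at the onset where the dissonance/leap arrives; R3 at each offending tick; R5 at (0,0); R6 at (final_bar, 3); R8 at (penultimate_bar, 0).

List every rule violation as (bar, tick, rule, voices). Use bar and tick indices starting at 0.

(1, 0, R2, (0, 1))
(7, 0, R4, (0, 1))
(9, 0, R7, (0,))
(9, 0, R7, (1,))

bar 0: v0=A3 v1=A4 downbeat P8
bar 1: v0=G3 v1=D4 downbeat P5
bar 2: v0=F3 v1=D4 downbeat M6
bar 3: v0=G3 v1=E4 downbeat M6
bar 4: v0=E3 v1=C4 downbeat m6
bar 5: v0=C3 v1=C4 downbeat P8
bar 6: v0=D3 v1=B3 downbeat M6
bar 7: v0=B2 v1=E3 downbeat P4
bar 8: v0=A2 v1=A3 downbeat P8
bar 9: v0=B3 v1=G4 downbeat m6
bar 10: v0=A3 v1=A4 downbeat P8
  -> R2 @ bar 1 tick 0 v(0, 1): A3/A4 P8 -> G3/D4 P5 similar
  -> R4 @ bar 7 tick 0 v(0, 1): B2/E3 P4 untreated
  -> R7 @ bar 9 tick 0 v(0,): A2->B3 leap 14st
  -> R7 @ bar 9 tick 0 v(1,): A3->G4 leap 10st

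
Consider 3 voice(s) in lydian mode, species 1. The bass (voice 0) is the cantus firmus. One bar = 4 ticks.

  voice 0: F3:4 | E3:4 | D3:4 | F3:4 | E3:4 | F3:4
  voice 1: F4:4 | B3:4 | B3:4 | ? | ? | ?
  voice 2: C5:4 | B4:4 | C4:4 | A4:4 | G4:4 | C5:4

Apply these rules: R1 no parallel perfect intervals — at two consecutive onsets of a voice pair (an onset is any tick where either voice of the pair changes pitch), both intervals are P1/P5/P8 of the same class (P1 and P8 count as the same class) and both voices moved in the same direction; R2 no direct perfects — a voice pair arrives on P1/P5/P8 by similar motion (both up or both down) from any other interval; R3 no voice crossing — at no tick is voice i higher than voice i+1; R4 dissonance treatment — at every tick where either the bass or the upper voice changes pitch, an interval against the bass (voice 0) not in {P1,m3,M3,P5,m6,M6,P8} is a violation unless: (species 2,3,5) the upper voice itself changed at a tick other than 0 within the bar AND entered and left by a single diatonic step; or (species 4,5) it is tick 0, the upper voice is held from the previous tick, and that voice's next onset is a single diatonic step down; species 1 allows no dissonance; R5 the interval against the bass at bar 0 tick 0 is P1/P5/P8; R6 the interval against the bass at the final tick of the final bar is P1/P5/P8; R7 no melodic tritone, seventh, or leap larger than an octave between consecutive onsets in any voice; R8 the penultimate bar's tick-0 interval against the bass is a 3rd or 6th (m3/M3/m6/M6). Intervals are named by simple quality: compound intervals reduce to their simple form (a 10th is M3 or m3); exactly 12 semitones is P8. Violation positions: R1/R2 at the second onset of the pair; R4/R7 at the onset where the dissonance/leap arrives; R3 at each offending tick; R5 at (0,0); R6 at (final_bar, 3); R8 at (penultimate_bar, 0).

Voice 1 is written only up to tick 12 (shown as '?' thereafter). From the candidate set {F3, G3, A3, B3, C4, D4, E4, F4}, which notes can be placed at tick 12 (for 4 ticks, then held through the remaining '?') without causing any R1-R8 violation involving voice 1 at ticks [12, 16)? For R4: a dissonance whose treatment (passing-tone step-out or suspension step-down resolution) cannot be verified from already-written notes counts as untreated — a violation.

F3: violates R7
G3: violates R4
A3: legal
B3: violates R4
C4: violates R2
D4: violates R2
E4: violates R4
F4: violates R2,R7

{A3}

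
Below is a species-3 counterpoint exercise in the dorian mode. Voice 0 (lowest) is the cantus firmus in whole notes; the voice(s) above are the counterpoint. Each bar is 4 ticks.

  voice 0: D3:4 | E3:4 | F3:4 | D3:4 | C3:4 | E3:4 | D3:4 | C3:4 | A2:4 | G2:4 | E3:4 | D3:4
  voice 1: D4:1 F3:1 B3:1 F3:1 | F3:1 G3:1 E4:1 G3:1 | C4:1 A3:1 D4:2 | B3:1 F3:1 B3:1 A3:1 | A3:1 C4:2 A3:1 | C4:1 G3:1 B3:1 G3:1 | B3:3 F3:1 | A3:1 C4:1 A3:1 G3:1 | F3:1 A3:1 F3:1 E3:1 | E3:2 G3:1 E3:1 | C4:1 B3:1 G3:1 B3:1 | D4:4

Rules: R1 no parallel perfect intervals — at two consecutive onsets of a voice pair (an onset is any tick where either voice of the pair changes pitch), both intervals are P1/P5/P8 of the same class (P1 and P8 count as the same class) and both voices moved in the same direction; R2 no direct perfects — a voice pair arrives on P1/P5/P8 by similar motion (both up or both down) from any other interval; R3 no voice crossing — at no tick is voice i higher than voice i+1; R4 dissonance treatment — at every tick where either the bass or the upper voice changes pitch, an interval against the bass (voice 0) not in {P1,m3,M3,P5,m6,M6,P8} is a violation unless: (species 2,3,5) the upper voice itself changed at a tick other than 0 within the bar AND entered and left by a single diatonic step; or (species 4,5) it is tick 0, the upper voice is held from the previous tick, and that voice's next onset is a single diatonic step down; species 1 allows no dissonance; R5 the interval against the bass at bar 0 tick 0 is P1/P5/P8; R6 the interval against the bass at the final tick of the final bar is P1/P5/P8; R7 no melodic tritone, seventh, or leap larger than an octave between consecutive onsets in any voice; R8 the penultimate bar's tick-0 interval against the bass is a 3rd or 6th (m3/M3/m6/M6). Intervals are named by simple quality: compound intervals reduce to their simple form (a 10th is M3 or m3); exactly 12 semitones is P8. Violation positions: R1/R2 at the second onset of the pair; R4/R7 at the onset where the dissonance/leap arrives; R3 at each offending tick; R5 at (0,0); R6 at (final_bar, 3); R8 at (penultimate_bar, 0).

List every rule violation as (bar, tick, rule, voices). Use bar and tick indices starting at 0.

bar 0: v0=D3 v1=D4 downbeat P8
bar 1: v0=E3 v1=F3 downbeat m2
bar 2: v0=F3 v1=C4 downbeat P5
bar 3: v0=D3 v1=B3 downbeat M6
bar 4: v0=C3 v1=A3 downbeat M6
bar 5: v0=E3 v1=C4 downbeat m6
bar 6: v0=D3 v1=B3 downbeat M6
bar 7: v0=C3 v1=A3 downbeat M6
bar 8: v0=A2 v1=F3 downbeat m6
bar 9: v0=G2 v1=E3 downbeat M6
bar 10: v0=E3 v1=C4 downbeat m6
bar 11: v0=D3 v1=D4 downbeat P8
  -> R7 @ bar 0 tick 2 v(1,): F3->B3 leap 6st
  -> R7 @ bar 0 tick 3 v(1,): B3->F3 leap 6st
  -> R4 @ bar 1 tick 0 v(0, 1): E3/F3 m2 untreated
  -> R2 @ bar 2 tick 0 v(0, 1): E3/G3 m3 -> F3/C4 P5 similar
  -> R7 @ bar 3 tick 1 v(1,): B3->F3 leap 6st
  -> R7 @ bar 3 tick 2 v(1,): F3->B3 leap 6st
  -> R7 @ bar 6 tick 3 v(1,): B3->F3 leap 6st

(0, 2, R7, (1,))
(0, 3, R7, (1,))
(1, 0, R4, (0, 1))
(2, 0, R2, (0, 1))
(3, 1, R7, (1,))
(3, 2, R7, (1,))
(6, 3, R7, (1,))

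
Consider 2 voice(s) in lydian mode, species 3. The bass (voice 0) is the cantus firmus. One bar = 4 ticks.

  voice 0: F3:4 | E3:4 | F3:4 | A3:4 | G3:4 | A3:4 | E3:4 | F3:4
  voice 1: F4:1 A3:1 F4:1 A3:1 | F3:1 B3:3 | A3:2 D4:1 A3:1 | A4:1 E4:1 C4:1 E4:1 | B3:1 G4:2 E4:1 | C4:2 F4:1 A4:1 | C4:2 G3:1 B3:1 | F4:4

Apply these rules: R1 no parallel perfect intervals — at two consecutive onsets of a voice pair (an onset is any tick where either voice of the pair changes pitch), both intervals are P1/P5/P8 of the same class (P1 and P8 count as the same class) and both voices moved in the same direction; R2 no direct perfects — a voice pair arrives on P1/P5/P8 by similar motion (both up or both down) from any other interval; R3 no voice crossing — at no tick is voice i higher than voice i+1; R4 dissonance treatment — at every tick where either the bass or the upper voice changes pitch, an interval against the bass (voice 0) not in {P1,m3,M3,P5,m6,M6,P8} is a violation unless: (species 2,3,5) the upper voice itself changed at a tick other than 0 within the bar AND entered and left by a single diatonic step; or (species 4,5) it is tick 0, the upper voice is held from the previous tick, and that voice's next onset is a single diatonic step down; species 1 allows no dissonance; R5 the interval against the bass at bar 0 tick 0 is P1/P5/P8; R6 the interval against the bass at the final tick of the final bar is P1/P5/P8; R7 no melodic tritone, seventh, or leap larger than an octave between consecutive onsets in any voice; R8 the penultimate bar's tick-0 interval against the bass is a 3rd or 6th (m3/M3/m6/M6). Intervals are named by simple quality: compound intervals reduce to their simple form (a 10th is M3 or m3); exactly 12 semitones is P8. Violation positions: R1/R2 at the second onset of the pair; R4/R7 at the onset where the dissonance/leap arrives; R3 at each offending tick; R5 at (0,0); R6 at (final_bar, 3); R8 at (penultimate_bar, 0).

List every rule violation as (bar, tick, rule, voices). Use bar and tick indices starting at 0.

bar 0: v0=F3 v1=F4 downbeat P8
bar 1: v0=E3 v1=F3 downbeat m2
bar 2: v0=F3 v1=A3 downbeat M3
bar 3: v0=A3 v1=A4 downbeat P8
bar 4: v0=G3 v1=B3 downbeat M3
bar 5: v0=A3 v1=C4 downbeat m3
bar 6: v0=E3 v1=C4 downbeat m6
bar 7: v0=F3 v1=F4 downbeat P8
  -> R4 @ bar 1 tick 0 v(0, 1): E3/F3 m2 untreated
  -> R7 @ bar 1 tick 1 v(1,): F3->B3 leap 6st
  -> R2 @ bar 3 tick 0 v(0, 1): F3/A3 M3 -> A3/A4 P8 similar
  -> R2 @ bar 7 tick 0 v(0, 1): E3/B3 P5 -> F3/F4 P8 similar
  -> R7 @ bar 7 tick 0 v(1,): B3->F4 leap 6st

(1, 0, R4, (0, 1))
(1, 1, R7, (1,))
(3, 0, R2, (0, 1))
(7, 0, R2, (0, 1))
(7, 0, R7, (1,))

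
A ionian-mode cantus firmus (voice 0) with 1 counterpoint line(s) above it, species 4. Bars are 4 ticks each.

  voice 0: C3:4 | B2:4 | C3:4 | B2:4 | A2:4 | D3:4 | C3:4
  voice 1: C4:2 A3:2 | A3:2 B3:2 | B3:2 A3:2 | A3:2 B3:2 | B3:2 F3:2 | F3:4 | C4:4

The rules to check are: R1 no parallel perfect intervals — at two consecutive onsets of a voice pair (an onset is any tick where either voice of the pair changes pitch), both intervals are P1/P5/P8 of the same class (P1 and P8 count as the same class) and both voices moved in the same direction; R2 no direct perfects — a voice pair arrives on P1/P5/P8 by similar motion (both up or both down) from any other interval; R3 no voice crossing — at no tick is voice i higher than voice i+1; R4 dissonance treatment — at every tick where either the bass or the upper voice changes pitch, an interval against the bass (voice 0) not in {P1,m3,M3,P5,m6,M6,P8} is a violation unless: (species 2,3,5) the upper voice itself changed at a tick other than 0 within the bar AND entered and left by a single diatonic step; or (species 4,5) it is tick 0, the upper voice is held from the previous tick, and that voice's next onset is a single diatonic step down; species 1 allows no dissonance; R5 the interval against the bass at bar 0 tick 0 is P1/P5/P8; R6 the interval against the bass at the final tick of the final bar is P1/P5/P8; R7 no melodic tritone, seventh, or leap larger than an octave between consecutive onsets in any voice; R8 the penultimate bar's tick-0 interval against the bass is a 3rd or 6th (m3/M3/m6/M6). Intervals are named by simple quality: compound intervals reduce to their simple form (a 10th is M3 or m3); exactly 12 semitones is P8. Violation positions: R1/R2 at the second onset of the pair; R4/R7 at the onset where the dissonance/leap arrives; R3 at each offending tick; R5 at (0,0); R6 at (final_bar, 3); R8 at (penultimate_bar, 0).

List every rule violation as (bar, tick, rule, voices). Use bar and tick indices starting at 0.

(1, 0, R4, (0, 1))
(3, 0, R4, (0, 1))
(4, 0, R4, (0, 1))
(4, 2, R7, (1,))

bar 0: v0=C3 v1=C4 downbeat P8
bar 1: v0=B2 v1=A3 downbeat m7
bar 2: v0=C3 v1=B3 downbeat M7
bar 3: v0=B2 v1=A3 downbeat m7
bar 4: v0=A2 v1=B3 downbeat M2
bar 5: v0=D3 v1=F3 downbeat m3
bar 6: v0=C3 v1=C4 downbeat P8
  -> R4 @ bar 1 tick 0 v(0, 1): B2/A3 m7 untreated
  -> R4 @ bar 3 tick 0 v(0, 1): B2/A3 m7 untreated
  -> R4 @ bar 4 tick 0 v(0, 1): A2/B3 M2 untreated
  -> R7 @ bar 4 tick 2 v(1,): B3->F3 leap 6st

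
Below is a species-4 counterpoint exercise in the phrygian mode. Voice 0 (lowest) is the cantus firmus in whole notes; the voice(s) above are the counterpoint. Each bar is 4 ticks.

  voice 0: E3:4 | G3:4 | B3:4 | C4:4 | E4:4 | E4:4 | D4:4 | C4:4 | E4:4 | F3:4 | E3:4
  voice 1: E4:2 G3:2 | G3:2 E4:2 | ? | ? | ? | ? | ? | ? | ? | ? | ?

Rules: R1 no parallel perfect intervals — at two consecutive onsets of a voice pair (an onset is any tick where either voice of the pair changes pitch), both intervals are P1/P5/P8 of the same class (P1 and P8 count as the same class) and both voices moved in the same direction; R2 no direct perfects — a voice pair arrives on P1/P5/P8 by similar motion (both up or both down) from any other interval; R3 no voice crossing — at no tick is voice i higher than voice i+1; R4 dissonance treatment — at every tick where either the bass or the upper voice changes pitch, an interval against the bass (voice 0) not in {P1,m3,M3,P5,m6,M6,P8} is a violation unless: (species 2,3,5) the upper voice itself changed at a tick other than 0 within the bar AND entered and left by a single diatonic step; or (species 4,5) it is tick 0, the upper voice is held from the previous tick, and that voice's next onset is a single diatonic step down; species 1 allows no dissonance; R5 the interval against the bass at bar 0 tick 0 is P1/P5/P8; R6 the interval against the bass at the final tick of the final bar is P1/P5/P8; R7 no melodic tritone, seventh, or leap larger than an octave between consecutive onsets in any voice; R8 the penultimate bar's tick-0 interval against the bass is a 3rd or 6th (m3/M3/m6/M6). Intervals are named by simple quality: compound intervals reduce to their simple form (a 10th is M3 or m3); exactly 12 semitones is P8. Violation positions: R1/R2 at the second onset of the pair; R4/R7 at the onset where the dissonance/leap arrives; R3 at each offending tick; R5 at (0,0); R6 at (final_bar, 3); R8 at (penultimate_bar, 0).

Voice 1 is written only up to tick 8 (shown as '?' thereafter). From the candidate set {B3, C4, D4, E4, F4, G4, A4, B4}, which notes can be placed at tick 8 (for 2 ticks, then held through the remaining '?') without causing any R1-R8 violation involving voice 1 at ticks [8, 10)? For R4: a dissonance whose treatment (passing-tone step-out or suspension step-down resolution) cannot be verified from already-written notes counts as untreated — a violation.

B3: legal
C4: violates R4
D4: legal
E4: violates R4
F4: violates R4
G4: legal
A4: violates R4
B4: violates R2

{B3, D4, G4}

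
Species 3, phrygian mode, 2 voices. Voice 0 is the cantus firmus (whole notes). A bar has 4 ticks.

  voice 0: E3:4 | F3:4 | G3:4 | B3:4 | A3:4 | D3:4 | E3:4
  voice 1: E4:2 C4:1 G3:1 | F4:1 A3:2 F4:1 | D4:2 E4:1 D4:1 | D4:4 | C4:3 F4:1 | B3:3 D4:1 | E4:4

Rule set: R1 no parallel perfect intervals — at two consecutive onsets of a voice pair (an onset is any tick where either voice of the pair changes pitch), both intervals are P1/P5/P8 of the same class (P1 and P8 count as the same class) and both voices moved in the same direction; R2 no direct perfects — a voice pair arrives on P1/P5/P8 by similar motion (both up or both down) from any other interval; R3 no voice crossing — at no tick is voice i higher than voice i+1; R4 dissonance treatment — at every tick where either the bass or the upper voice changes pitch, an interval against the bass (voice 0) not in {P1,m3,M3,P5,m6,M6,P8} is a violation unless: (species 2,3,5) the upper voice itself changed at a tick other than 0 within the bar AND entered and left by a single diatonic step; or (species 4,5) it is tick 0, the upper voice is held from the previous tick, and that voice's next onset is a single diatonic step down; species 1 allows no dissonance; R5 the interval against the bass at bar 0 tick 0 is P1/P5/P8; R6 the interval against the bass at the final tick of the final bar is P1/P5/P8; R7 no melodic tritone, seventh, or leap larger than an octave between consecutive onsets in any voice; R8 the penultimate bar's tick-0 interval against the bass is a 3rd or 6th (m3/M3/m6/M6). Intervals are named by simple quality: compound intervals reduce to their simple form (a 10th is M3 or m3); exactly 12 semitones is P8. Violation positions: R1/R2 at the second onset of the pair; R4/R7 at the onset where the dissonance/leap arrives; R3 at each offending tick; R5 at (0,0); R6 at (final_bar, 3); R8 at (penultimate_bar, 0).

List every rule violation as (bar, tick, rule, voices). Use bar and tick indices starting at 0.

bar 0: v0=E3 v1=E4 downbeat P8
bar 1: v0=F3 v1=F4 downbeat P8
bar 2: v0=G3 v1=D4 downbeat P5
bar 3: v0=B3 v1=D4 downbeat m3
bar 4: v0=A3 v1=C4 downbeat m3
bar 5: v0=D3 v1=B3 downbeat M6
bar 6: v0=E3 v1=E4 downbeat P8
  -> R2 @ bar 1 tick 0 v(0, 1): E3/G3 m3 -> F3/F4 P8 similar
  -> R7 @ bar 1 tick 0 v(1,): G3->F4 leap 10st
  -> R7 @ bar 5 tick 0 v(1,): F4->B3 leap 6st
  -> R1 @ bar 6 tick 0 v(0, 1): D3/D4 P8 -> E3/E4 P8 similar

(1, 0, R2, (0, 1))
(1, 0, R7, (1,))
(5, 0, R7, (1,))
(6, 0, R1, (0, 1))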